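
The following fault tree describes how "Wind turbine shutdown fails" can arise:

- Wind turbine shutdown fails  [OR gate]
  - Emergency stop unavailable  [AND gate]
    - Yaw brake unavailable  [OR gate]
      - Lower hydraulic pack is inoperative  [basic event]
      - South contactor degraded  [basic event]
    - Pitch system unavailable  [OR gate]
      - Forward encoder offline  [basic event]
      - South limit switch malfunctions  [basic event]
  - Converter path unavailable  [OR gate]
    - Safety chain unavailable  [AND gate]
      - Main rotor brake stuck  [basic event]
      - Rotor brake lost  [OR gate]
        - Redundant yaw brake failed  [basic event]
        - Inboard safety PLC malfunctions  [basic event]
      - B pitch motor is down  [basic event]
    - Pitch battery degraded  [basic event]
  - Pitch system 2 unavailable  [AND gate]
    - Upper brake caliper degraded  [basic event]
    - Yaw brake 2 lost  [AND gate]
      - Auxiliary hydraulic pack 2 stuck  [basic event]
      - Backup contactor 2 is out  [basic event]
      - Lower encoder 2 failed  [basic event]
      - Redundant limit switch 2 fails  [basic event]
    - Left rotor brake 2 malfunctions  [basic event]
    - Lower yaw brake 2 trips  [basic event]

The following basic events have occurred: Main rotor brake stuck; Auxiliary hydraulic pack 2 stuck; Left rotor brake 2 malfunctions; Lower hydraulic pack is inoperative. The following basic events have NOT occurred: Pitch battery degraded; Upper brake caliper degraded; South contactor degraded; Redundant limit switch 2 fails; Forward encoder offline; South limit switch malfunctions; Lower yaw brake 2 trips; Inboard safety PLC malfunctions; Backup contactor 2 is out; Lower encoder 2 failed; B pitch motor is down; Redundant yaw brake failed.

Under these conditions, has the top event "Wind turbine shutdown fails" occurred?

No

Yaw brake unavailable [OR]: Lower hydraulic pack is inoperative=occurs, South contactor degraded=not → at least one input occurs → occurs.
Pitch system unavailable [OR]: Forward encoder offline=not, South limit switch malfunctions=not → no input occurs → does not occur.
Emergency stop unavailable [AND]: Yaw brake unavailable=occurs, Pitch system unavailable=not → not all inputs occur → does not occur.
Rotor brake lost [OR]: Redundant yaw brake failed=not, Inboard safety PLC malfunctions=not → no input occurs → does not occur.
Safety chain unavailable [AND]: Main rotor brake stuck=occurs, Rotor brake lost=not, B pitch motor is down=not → not all inputs occur → does not occur.
Converter path unavailable [OR]: Safety chain unavailable=not, Pitch battery degraded=not → no input occurs → does not occur.
Yaw brake 2 lost [AND]: Auxiliary hydraulic pack 2 stuck=occurs, Backup contactor 2 is out=not, Lower encoder 2 failed=not, Redundant limit switch 2 fails=not → not all inputs occur → does not occur.
Pitch system 2 unavailable [AND]: Upper brake caliper degraded=not, Yaw brake 2 lost=not, Left rotor brake 2 malfunctions=occurs, Lower yaw brake 2 trips=not → not all inputs occur → does not occur.
Wind turbine shutdown fails [OR]: Emergency stop unavailable=not, Converter path unavailable=not, Pitch system 2 unavailable=not → no input occurs → does not occur.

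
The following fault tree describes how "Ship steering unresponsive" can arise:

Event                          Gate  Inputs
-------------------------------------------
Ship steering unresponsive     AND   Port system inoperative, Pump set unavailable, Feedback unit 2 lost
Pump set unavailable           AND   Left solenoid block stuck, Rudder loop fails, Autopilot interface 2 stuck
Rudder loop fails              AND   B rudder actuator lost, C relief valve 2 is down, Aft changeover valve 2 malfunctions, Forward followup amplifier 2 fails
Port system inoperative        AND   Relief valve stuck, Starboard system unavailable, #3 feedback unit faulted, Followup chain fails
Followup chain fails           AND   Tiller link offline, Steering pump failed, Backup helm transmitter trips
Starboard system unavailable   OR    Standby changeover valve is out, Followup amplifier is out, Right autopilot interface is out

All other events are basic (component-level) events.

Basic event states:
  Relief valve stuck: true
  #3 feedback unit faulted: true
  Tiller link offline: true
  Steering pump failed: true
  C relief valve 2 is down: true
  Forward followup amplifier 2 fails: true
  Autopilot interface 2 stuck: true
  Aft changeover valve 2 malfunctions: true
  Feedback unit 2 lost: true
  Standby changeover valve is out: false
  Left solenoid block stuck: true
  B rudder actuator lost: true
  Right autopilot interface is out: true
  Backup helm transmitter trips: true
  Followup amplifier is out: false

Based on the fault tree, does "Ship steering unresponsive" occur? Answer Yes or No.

Starboard system unavailable [OR]: Standby changeover valve is out=not, Followup amplifier is out=not, Right autopilot interface is out=occurs → at least one input occurs → occurs.
Followup chain fails [AND]: Tiller link offline=occurs, Steering pump failed=occurs, Backup helm transmitter trips=occurs → all inputs occur → occurs.
Port system inoperative [AND]: Relief valve stuck=occurs, Starboard system unavailable=occurs, #3 feedback unit faulted=occurs, Followup chain fails=occurs → all inputs occur → occurs.
Rudder loop fails [AND]: B rudder actuator lost=occurs, C relief valve 2 is down=occurs, Aft changeover valve 2 malfunctions=occurs, Forward followup amplifier 2 fails=occurs → all inputs occur → occurs.
Pump set unavailable [AND]: Left solenoid block stuck=occurs, Rudder loop fails=occurs, Autopilot interface 2 stuck=occurs → all inputs occur → occurs.
Ship steering unresponsive [AND]: Port system inoperative=occurs, Pump set unavailable=occurs, Feedback unit 2 lost=occurs → all inputs occur → occurs.

Yes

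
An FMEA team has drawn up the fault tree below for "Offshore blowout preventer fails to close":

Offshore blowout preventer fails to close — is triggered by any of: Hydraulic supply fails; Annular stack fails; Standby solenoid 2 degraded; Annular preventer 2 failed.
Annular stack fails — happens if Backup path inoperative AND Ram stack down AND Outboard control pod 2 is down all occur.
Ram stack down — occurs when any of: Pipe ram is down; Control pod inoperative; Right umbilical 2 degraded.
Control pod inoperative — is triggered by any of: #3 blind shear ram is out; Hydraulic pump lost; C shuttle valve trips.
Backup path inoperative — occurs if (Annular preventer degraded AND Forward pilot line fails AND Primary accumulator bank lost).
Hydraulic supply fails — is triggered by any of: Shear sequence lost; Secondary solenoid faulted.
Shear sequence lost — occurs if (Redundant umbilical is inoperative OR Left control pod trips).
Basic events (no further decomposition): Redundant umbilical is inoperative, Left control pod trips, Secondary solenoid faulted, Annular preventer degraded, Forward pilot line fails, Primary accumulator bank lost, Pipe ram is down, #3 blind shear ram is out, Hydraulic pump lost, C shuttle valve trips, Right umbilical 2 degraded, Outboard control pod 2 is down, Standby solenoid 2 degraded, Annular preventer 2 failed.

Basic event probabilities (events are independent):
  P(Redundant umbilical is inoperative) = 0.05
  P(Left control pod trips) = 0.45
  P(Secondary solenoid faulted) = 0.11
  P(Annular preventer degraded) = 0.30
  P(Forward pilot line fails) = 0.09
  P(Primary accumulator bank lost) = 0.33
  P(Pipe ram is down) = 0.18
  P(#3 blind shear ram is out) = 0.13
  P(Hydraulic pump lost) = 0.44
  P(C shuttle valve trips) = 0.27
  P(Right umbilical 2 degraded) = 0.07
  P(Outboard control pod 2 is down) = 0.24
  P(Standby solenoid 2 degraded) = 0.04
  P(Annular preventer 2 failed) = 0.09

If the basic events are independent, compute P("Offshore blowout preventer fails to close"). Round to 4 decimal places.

0.5944

P(Shear sequence lost) [OR] = 1 − (1−0.05) × (1−0.45) = 0.477500
P(Hydraulic supply fails) [OR] = 1 − (1−0.477500) × (1−0.11) = 0.534975
P(Backup path inoperative) [AND] = 0.30 × 0.09 × 0.33 = 0.008910
P(Control pod inoperative) [OR] = 1 − (1−0.13) × (1−0.44) × (1−0.27) = 0.644344
P(Ram stack down) [OR] = 1 − (1−0.18) × (1−0.644344) × (1−0.07) = 0.728777
P(Annular stack fails) [AND] = 0.008910 × 0.728777 × 0.24 = 0.001558
P(Offshore blowout preventer fails to close) [OR] = 1 − (1−0.534975) × (1−0.001558) × (1−0.04) × (1−0.09) = 0.594387
Rounded to 4 decimal places: P(Offshore blowout preventer fails to close) ≈ 0.5944.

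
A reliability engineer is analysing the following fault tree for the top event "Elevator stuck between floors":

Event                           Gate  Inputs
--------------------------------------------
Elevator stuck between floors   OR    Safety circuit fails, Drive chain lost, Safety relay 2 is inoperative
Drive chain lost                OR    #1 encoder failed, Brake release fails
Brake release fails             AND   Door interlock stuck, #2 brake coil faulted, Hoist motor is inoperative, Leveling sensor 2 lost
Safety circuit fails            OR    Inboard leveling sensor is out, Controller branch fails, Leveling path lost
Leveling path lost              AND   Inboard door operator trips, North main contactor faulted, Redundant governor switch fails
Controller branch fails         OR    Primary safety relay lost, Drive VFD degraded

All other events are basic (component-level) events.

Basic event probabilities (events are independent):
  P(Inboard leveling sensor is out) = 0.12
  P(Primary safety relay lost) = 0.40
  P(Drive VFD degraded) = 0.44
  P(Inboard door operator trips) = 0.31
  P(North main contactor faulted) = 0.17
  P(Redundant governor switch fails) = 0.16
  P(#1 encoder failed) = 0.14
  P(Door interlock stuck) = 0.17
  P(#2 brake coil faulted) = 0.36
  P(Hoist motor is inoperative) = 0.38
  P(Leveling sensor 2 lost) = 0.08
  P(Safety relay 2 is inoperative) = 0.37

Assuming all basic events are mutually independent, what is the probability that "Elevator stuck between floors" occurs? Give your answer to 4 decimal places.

P(Controller branch fails) [OR] = 1 − (1−0.40) × (1−0.44) = 0.664000
P(Leveling path lost) [AND] = 0.31 × 0.17 × 0.16 = 0.008432
P(Safety circuit fails) [OR] = 1 − (1−0.12) × (1−0.664000) × (1−0.008432) = 0.706813
P(Brake release fails) [AND] = 0.17 × 0.36 × 0.38 × 0.08 = 0.001860
P(Drive chain lost) [OR] = 1 − (1−0.14) × (1−0.001860) = 0.141600
P(Elevator stuck between floors) [OR] = 1 − (1−0.706813) × (1−0.141600) × (1−0.37) = 0.841447
Rounded to 4 decimal places: P(Elevator stuck between floors) ≈ 0.8414.

0.8414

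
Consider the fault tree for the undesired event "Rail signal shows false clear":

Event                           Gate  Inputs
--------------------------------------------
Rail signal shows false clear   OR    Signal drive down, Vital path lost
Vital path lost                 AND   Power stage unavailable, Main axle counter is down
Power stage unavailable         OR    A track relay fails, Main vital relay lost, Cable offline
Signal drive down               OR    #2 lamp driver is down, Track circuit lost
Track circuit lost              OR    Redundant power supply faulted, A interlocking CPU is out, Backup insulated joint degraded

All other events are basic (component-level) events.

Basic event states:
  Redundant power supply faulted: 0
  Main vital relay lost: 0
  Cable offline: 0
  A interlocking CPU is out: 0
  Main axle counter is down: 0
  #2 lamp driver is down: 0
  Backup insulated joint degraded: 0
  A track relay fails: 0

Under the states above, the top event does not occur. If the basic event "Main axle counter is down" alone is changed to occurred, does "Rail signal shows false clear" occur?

Counterfactual: set "Main axle counter is down" to occurred.
Track circuit lost [OR]: Redundant power supply faulted=not, A interlocking CPU is out=not, Backup insulated joint degraded=not → no input occurs → does not occur.
Signal drive down [OR]: #2 lamp driver is down=not, Track circuit lost=not → no input occurs → does not occur.
Power stage unavailable [OR]: A track relay fails=not, Main vital relay lost=not, Cable offline=not → no input occurs → does not occur.
Vital path lost [AND]: Power stage unavailable=not, Main axle counter is down=occurs → not all inputs occur → does not occur.
Rail signal shows false clear [OR]: Signal drive down=not, Vital path lost=not → no input occurs → does not occur.

No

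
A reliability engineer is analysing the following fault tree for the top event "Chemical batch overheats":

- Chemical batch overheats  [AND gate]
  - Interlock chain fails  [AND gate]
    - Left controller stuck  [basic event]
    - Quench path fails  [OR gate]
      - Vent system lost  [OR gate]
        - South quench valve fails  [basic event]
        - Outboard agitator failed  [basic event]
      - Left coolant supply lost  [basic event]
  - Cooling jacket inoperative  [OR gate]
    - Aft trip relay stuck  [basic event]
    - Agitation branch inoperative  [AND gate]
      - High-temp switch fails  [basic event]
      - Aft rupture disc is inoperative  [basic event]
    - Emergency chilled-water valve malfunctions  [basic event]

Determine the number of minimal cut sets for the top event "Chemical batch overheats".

Vent system lost [OR]: union of children's cut sets → 2 cut set(s).
Quench path fails [OR]: union of children's cut sets → 3 cut set(s).
Interlock chain fails [AND]: one cut set from each child combined → 1 × 3 = 3 cut set(s).
Agitation branch inoperative [AND]: one cut set from each child combined → 1 × 1 = 1 cut set(s).
Cooling jacket inoperative [OR]: union of children's cut sets → 3 cut set(s).
Chemical batch overheats [AND]: one cut set from each child combined → 3 × 3 = 9 cut set(s).
Minimal cut sets: {Aft trip relay stuck, Left controller stuck, South quench valve fails}; {Aft rupture disc is inoperative, High-temp switch fails, Left controller stuck, South quench valve fails}; {Emergency chilled-water valve malfunctions, Left controller stuck, South quench valve fails}; {Aft trip relay stuck, Left controller stuck, Outboard agitator failed}; {Aft rupture disc is inoperative, High-temp switch fails, Left controller stuck, Outboard agitator failed}; {Emergency chilled-water valve malfunctions, Left controller stuck, Outboard agitator failed}; {Aft trip relay stuck, Left controller stuck, Left coolant supply lost}; {Aft rupture disc is inoperative, High-temp switch fails, Left controller stuck, Left coolant supply lost}; {Emergency chilled-water valve malfunctions, Left controller stuck, Left coolant supply lost}.

9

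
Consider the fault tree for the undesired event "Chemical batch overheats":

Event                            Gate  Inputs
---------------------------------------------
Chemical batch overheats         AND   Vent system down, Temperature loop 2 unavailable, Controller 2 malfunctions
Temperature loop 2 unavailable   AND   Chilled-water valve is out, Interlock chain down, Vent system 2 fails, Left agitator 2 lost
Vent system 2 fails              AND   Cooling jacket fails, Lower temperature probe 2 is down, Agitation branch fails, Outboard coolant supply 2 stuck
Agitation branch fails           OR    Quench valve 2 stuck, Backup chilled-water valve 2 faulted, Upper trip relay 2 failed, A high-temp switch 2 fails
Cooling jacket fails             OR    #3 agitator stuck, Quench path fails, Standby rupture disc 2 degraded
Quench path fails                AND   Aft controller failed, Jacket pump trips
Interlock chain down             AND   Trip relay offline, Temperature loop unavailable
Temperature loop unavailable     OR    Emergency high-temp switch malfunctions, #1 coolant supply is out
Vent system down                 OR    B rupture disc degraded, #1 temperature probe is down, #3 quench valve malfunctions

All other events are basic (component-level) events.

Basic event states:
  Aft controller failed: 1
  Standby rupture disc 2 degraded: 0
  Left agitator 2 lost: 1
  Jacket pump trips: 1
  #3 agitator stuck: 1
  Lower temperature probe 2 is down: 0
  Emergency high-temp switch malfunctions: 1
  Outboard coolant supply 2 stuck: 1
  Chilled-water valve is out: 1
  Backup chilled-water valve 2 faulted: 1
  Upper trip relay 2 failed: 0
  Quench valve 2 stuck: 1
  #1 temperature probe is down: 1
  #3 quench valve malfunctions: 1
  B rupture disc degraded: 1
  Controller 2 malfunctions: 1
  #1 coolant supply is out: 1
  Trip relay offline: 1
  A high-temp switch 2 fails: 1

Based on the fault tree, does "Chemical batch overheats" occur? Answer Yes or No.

No

Vent system down [OR]: B rupture disc degraded=occurs, #1 temperature probe is down=occurs, #3 quench valve malfunctions=occurs → at least one input occurs → occurs.
Temperature loop unavailable [OR]: Emergency high-temp switch malfunctions=occurs, #1 coolant supply is out=occurs → at least one input occurs → occurs.
Interlock chain down [AND]: Trip relay offline=occurs, Temperature loop unavailable=occurs → all inputs occur → occurs.
Quench path fails [AND]: Aft controller failed=occurs, Jacket pump trips=occurs → all inputs occur → occurs.
Cooling jacket fails [OR]: #3 agitator stuck=occurs, Quench path fails=occurs, Standby rupture disc 2 degraded=not → at least one input occurs → occurs.
Agitation branch fails [OR]: Quench valve 2 stuck=occurs, Backup chilled-water valve 2 faulted=occurs, Upper trip relay 2 failed=not, A high-temp switch 2 fails=occurs → at least one input occurs → occurs.
Vent system 2 fails [AND]: Cooling jacket fails=occurs, Lower temperature probe 2 is down=not, Agitation branch fails=occurs, Outboard coolant supply 2 stuck=occurs → not all inputs occur → does not occur.
Temperature loop 2 unavailable [AND]: Chilled-water valve is out=occurs, Interlock chain down=occurs, Vent system 2 fails=not, Left agitator 2 lost=occurs → not all inputs occur → does not occur.
Chemical batch overheats [AND]: Vent system down=occurs, Temperature loop 2 unavailable=not, Controller 2 malfunctions=occurs → not all inputs occur → does not occur.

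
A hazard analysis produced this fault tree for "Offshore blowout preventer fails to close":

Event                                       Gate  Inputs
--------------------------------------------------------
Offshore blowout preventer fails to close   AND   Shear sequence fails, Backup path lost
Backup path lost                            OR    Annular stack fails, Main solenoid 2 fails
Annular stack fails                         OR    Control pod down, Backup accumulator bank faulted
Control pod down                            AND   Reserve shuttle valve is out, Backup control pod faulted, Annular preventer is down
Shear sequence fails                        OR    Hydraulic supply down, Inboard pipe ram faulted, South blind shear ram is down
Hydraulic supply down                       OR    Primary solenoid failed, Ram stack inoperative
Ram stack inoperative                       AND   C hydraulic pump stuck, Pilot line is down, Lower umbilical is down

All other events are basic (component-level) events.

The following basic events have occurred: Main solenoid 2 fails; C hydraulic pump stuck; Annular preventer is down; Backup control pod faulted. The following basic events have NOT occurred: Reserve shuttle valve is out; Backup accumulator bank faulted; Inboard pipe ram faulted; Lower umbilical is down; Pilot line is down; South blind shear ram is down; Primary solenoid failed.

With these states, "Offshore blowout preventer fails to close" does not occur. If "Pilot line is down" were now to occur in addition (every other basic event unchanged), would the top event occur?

Counterfactual: set "Pilot line is down" to occurred.
Ram stack inoperative [AND]: C hydraulic pump stuck=occurs, Pilot line is down=occurs, Lower umbilical is down=not → not all inputs occur → does not occur.
Hydraulic supply down [OR]: Primary solenoid failed=not, Ram stack inoperative=not → no input occurs → does not occur.
Shear sequence fails [OR]: Hydraulic supply down=not, Inboard pipe ram faulted=not, South blind shear ram is down=not → no input occurs → does not occur.
Control pod down [AND]: Reserve shuttle valve is out=not, Backup control pod faulted=occurs, Annular preventer is down=occurs → not all inputs occur → does not occur.
Annular stack fails [OR]: Control pod down=not, Backup accumulator bank faulted=not → no input occurs → does not occur.
Backup path lost [OR]: Annular stack fails=not, Main solenoid 2 fails=occurs → at least one input occurs → occurs.
Offshore blowout preventer fails to close [AND]: Shear sequence fails=not, Backup path lost=occurs → not all inputs occur → does not occur.

No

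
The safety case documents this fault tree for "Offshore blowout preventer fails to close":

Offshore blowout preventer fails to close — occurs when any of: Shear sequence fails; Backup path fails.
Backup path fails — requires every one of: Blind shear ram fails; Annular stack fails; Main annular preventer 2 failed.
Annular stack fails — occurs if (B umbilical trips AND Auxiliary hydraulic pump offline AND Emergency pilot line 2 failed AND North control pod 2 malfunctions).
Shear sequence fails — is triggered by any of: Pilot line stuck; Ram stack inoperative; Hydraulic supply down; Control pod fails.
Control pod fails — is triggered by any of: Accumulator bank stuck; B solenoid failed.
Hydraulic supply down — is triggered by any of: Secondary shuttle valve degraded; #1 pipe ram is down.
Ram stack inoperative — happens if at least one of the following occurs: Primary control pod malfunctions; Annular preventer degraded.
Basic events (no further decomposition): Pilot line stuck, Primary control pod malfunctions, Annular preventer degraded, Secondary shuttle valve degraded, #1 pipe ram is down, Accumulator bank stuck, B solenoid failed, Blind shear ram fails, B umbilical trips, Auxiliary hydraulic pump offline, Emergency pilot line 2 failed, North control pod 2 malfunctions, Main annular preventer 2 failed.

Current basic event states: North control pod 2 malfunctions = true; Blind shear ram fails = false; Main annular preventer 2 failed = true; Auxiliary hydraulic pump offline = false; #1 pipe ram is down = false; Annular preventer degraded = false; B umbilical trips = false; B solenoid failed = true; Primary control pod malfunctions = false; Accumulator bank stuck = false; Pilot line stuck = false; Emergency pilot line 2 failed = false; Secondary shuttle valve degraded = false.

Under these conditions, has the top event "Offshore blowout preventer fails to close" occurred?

Yes

Ram stack inoperative [OR]: Primary control pod malfunctions=not, Annular preventer degraded=not → no input occurs → does not occur.
Hydraulic supply down [OR]: Secondary shuttle valve degraded=not, #1 pipe ram is down=not → no input occurs → does not occur.
Control pod fails [OR]: Accumulator bank stuck=not, B solenoid failed=occurs → at least one input occurs → occurs.
Shear sequence fails [OR]: Pilot line stuck=not, Ram stack inoperative=not, Hydraulic supply down=not, Control pod fails=occurs → at least one input occurs → occurs.
Annular stack fails [AND]: B umbilical trips=not, Auxiliary hydraulic pump offline=not, Emergency pilot line 2 failed=not, North control pod 2 malfunctions=occurs → not all inputs occur → does not occur.
Backup path fails [AND]: Blind shear ram fails=not, Annular stack fails=not, Main annular preventer 2 failed=occurs → not all inputs occur → does not occur.
Offshore blowout preventer fails to close [OR]: Shear sequence fails=occurs, Backup path fails=not → at least one input occurs → occurs.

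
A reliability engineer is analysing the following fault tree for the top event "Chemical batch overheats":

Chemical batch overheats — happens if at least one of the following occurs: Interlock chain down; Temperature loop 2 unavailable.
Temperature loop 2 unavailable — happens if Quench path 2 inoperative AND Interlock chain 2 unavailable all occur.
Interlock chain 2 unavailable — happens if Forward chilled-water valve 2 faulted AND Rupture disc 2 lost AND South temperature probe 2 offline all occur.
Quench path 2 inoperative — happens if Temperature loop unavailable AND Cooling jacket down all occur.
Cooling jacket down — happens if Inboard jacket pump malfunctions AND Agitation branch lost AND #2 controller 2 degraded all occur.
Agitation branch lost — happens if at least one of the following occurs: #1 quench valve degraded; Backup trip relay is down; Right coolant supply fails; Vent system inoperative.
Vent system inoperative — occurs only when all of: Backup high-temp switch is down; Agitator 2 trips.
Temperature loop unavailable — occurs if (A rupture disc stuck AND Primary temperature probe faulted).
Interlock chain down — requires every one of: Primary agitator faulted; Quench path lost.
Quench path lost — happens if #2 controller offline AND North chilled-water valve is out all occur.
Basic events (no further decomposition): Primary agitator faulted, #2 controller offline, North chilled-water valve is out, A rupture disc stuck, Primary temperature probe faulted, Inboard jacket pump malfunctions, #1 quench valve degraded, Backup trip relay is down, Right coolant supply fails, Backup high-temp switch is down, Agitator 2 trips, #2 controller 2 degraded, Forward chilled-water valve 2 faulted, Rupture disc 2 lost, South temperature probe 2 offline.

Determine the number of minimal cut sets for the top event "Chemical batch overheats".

Quench path lost [AND]: one cut set from each child combined → 1 × 1 = 1 cut set(s).
Interlock chain down [AND]: one cut set from each child combined → 1 × 1 = 1 cut set(s).
Temperature loop unavailable [AND]: one cut set from each child combined → 1 × 1 = 1 cut set(s).
Vent system inoperative [AND]: one cut set from each child combined → 1 × 1 = 1 cut set(s).
Agitation branch lost [OR]: union of children's cut sets → 4 cut set(s).
Cooling jacket down [AND]: one cut set from each child combined → 1 × 4 × 1 = 4 cut set(s).
Quench path 2 inoperative [AND]: one cut set from each child combined → 1 × 4 = 4 cut set(s).
Interlock chain 2 unavailable [AND]: one cut set from each child combined → 1 × 1 × 1 = 1 cut set(s).
Temperature loop 2 unavailable [AND]: one cut set from each child combined → 4 × 1 = 4 cut set(s).
Chemical batch overheats [OR]: union of children's cut sets → 5 cut set(s).
Minimal cut sets: {#2 controller offline, North chilled-water valve is out, Primary agitator faulted}; {#1 quench valve degraded, #2 controller 2 degraded, A rupture disc stuck, Forward chilled-water valve 2 faulted, Inboard jacket pump malfunctions, Primary temperature probe faulted, Rupture disc 2 lost, South temperature probe 2 offline}; {#2 controller 2 degraded, A rupture disc stuck, Backup trip relay is down, Forward chilled-water valve 2 faulted, Inboard jacket pump malfunctions, Primary temperature probe faulted, Rupture disc 2 lost, South temperature probe 2 offline}; {#2 controller 2 degraded, A rupture disc stuck, Forward chilled-water valve 2 faulted, Inboard jacket pump malfunctions, Primary temperature probe faulted, Right coolant supply fails, Rupture disc 2 lost, South temperature probe 2 offline}; {#2 controller 2 degraded, A rupture disc stuck, Agitator 2 trips, Backup high-temp switch is down, Forward chilled-water valve 2 faulted, Inboard jacket pump malfunctions, Primary temperature probe faulted, Rupture disc 2 lost, South temperature probe 2 offline}.

5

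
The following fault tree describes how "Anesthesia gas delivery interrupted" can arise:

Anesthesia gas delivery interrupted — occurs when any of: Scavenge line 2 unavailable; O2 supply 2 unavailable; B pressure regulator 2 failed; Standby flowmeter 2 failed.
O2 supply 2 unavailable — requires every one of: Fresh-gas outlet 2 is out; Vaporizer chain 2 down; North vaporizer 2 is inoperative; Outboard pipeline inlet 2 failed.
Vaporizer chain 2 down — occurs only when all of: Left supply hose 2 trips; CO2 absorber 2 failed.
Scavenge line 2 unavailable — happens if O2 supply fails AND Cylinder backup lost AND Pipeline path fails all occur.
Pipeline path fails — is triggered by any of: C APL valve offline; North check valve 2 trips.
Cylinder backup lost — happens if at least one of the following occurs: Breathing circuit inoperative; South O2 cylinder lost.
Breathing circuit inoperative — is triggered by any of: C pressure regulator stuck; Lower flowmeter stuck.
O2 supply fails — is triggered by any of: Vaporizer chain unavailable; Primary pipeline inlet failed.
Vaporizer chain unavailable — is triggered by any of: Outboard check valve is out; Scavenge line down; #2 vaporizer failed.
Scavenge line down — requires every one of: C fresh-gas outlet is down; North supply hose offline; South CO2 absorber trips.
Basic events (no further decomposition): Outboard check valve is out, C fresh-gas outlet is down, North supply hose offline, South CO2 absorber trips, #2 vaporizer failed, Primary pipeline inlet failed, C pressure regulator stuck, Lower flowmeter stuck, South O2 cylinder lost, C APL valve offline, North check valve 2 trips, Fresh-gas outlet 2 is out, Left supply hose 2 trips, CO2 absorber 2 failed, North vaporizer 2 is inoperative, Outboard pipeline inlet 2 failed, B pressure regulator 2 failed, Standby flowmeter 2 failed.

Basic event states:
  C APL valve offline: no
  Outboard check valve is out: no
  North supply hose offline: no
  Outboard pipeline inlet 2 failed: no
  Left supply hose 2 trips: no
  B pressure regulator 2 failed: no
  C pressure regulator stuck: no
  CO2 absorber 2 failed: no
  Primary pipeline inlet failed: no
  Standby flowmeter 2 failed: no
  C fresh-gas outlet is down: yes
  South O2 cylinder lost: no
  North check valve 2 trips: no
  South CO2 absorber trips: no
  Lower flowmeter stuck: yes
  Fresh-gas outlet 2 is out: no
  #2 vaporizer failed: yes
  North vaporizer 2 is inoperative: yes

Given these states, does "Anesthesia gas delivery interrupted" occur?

Scavenge line down [AND]: C fresh-gas outlet is down=occurs, North supply hose offline=not, South CO2 absorber trips=not → not all inputs occur → does not occur.
Vaporizer chain unavailable [OR]: Outboard check valve is out=not, Scavenge line down=not, #2 vaporizer failed=occurs → at least one input occurs → occurs.
O2 supply fails [OR]: Vaporizer chain unavailable=occurs, Primary pipeline inlet failed=not → at least one input occurs → occurs.
Breathing circuit inoperative [OR]: C pressure regulator stuck=not, Lower flowmeter stuck=occurs → at least one input occurs → occurs.
Cylinder backup lost [OR]: Breathing circuit inoperative=occurs, South O2 cylinder lost=not → at least one input occurs → occurs.
Pipeline path fails [OR]: C APL valve offline=not, North check valve 2 trips=not → no input occurs → does not occur.
Scavenge line 2 unavailable [AND]: O2 supply fails=occurs, Cylinder backup lost=occurs, Pipeline path fails=not → not all inputs occur → does not occur.
Vaporizer chain 2 down [AND]: Left supply hose 2 trips=not, CO2 absorber 2 failed=not → not all inputs occur → does not occur.
O2 supply 2 unavailable [AND]: Fresh-gas outlet 2 is out=not, Vaporizer chain 2 down=not, North vaporizer 2 is inoperative=occurs, Outboard pipeline inlet 2 failed=not → not all inputs occur → does not occur.
Anesthesia gas delivery interrupted [OR]: Scavenge line 2 unavailable=not, O2 supply 2 unavailable=not, B pressure regulator 2 failed=not, Standby flowmeter 2 failed=not → no input occurs → does not occur.

No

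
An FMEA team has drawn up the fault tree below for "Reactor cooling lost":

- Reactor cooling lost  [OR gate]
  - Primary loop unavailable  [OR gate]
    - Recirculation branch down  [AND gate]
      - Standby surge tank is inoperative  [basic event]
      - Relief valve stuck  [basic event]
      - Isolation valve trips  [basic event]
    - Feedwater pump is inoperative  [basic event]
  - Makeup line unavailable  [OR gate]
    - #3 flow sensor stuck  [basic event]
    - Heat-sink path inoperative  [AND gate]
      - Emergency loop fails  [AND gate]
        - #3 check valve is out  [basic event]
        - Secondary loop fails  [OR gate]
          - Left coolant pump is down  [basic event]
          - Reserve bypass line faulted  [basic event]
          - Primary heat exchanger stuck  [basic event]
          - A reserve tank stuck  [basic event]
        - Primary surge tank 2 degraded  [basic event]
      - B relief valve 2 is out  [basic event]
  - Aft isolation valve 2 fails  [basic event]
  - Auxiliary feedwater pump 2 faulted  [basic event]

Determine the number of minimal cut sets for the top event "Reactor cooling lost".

Recirculation branch down [AND]: one cut set from each child combined → 1 × 1 × 1 = 1 cut set(s).
Primary loop unavailable [OR]: union of children's cut sets → 2 cut set(s).
Secondary loop fails [OR]: union of children's cut sets → 4 cut set(s).
Emergency loop fails [AND]: one cut set from each child combined → 1 × 4 × 1 = 4 cut set(s).
Heat-sink path inoperative [AND]: one cut set from each child combined → 4 × 1 = 4 cut set(s).
Makeup line unavailable [OR]: union of children's cut sets → 5 cut set(s).
Reactor cooling lost [OR]: union of children's cut sets → 9 cut set(s).
Minimal cut sets: {Isolation valve trips, Relief valve stuck, Standby surge tank is inoperative}; {Feedwater pump is inoperative}; {#3 flow sensor stuck}; {#3 check valve is out, B relief valve 2 is out, Left coolant pump is down, Primary surge tank 2 degraded}; {#3 check valve is out, B relief valve 2 is out, Primary surge tank 2 degraded, Reserve bypass line faulted}; {#3 check valve is out, B relief valve 2 is out, Primary heat exchanger stuck, Primary surge tank 2 degraded}; {#3 check valve is out, A reserve tank stuck, B relief valve 2 is out, Primary surge tank 2 degraded}; {Aft isolation valve 2 fails}; {Auxiliary feedwater pump 2 faulted}.

9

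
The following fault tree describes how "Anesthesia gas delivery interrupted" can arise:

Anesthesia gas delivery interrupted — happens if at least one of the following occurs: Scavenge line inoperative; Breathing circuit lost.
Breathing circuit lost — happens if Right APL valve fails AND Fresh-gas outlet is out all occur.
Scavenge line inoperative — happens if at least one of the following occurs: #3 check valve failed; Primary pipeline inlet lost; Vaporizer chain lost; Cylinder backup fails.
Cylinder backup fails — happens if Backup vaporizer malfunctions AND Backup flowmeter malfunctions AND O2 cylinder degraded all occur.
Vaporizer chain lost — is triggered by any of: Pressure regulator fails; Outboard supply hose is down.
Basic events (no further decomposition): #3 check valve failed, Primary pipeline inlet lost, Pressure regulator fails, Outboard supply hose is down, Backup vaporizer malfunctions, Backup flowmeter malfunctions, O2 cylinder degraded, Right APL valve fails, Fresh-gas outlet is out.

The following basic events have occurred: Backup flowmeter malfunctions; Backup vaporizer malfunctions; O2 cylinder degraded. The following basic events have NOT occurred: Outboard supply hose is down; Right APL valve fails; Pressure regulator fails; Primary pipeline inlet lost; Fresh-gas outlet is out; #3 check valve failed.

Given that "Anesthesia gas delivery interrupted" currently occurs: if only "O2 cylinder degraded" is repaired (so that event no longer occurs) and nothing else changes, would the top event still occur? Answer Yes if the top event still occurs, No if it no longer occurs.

Counterfactual: set "O2 cylinder degraded" to not occurred.
Vaporizer chain lost [OR]: Pressure regulator fails=not, Outboard supply hose is down=not → no input occurs → does not occur.
Cylinder backup fails [AND]: Backup vaporizer malfunctions=occurs, Backup flowmeter malfunctions=occurs, O2 cylinder degraded=not → not all inputs occur → does not occur.
Scavenge line inoperative [OR]: #3 check valve failed=not, Primary pipeline inlet lost=not, Vaporizer chain lost=not, Cylinder backup fails=not → no input occurs → does not occur.
Breathing circuit lost [AND]: Right APL valve fails=not, Fresh-gas outlet is out=not → not all inputs occur → does not occur.
Anesthesia gas delivery interrupted [OR]: Scavenge line inoperative=not, Breathing circuit lost=not → no input occurs → does not occur.

No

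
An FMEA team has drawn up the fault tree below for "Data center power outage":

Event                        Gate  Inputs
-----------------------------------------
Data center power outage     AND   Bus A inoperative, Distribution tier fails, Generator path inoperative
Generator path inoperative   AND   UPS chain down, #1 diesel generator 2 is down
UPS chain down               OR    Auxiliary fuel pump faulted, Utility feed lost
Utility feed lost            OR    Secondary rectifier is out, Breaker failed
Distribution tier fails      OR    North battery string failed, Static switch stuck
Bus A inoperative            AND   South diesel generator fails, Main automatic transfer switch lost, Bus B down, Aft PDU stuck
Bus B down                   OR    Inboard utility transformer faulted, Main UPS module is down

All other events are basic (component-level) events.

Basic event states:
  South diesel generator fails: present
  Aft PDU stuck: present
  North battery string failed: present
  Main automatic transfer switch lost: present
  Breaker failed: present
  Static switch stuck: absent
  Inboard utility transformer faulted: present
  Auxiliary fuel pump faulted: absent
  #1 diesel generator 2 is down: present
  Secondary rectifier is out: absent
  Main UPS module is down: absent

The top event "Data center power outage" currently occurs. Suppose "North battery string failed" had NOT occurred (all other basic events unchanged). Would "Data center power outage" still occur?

No

Counterfactual: set "North battery string failed" to not occurred.
Bus B down [OR]: Inboard utility transformer faulted=occurs, Main UPS module is down=not → at least one input occurs → occurs.
Bus A inoperative [AND]: South diesel generator fails=occurs, Main automatic transfer switch lost=occurs, Bus B down=occurs, Aft PDU stuck=occurs → all inputs occur → occurs.
Distribution tier fails [OR]: North battery string failed=not, Static switch stuck=not → no input occurs → does not occur.
Utility feed lost [OR]: Secondary rectifier is out=not, Breaker failed=occurs → at least one input occurs → occurs.
UPS chain down [OR]: Auxiliary fuel pump faulted=not, Utility feed lost=occurs → at least one input occurs → occurs.
Generator path inoperative [AND]: UPS chain down=occurs, #1 diesel generator 2 is down=occurs → all inputs occur → occurs.
Data center power outage [AND]: Bus A inoperative=occurs, Distribution tier fails=not, Generator path inoperative=occurs → not all inputs occur → does not occur.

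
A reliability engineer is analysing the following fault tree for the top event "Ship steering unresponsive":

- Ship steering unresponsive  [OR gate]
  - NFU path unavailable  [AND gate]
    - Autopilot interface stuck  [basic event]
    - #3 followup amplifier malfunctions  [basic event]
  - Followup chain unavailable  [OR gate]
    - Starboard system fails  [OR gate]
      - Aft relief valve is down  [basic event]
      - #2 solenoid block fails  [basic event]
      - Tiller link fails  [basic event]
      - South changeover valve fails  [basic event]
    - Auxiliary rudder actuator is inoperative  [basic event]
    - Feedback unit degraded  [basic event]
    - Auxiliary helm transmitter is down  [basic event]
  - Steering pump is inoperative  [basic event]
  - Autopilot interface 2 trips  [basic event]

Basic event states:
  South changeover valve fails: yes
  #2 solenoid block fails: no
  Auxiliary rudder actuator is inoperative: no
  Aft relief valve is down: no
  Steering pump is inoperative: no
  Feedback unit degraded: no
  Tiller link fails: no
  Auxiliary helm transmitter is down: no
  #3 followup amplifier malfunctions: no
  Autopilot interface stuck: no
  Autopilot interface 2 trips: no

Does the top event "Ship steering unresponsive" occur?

Yes

NFU path unavailable [AND]: Autopilot interface stuck=not, #3 followup amplifier malfunctions=not → not all inputs occur → does not occur.
Starboard system fails [OR]: Aft relief valve is down=not, #2 solenoid block fails=not, Tiller link fails=not, South changeover valve fails=occurs → at least one input occurs → occurs.
Followup chain unavailable [OR]: Starboard system fails=occurs, Auxiliary rudder actuator is inoperative=not, Feedback unit degraded=not, Auxiliary helm transmitter is down=not → at least one input occurs → occurs.
Ship steering unresponsive [OR]: NFU path unavailable=not, Followup chain unavailable=occurs, Steering pump is inoperative=not, Autopilot interface 2 trips=not → at least one input occurs → occurs.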